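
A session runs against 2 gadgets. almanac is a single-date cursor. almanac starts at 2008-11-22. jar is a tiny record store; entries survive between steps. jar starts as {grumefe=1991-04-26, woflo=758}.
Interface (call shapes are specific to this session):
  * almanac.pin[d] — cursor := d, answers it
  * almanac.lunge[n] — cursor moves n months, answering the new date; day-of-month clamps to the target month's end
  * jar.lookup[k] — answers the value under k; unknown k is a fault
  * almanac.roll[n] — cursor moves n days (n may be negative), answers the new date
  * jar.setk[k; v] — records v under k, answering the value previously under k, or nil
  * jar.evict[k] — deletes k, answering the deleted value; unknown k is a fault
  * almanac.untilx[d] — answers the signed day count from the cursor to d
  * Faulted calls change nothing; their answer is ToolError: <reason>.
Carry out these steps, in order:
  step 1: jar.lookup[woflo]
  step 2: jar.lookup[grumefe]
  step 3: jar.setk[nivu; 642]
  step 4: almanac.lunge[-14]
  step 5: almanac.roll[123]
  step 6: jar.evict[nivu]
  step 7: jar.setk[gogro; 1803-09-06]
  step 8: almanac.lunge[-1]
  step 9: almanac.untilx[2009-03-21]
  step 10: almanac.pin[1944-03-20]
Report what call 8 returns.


Answer: 2007-12-23

Derivation:
CALL jar.lookup[k→woflo]
RET  758
CALL jar.lookup[k→grumefe]
RET  1991-04-26
CALL jar.setk[k→nivu; v→642]
RET  nil
CALL almanac.lunge[n→-14]
RET  2007-09-22
CALL almanac.roll[n→123]
RET  2008-01-23
CALL jar.evict[k→nivu]
RET  642
CALL jar.setk[k→gogro; v→1803-09-06]
RET  nil
CALL almanac.lunge[n→-1]
RET  2007-12-23
CALL almanac.untilx[d→2009-03-21]
RET  454
CALL almanac.pin[d→1944-03-20]
RET  1944-03-20


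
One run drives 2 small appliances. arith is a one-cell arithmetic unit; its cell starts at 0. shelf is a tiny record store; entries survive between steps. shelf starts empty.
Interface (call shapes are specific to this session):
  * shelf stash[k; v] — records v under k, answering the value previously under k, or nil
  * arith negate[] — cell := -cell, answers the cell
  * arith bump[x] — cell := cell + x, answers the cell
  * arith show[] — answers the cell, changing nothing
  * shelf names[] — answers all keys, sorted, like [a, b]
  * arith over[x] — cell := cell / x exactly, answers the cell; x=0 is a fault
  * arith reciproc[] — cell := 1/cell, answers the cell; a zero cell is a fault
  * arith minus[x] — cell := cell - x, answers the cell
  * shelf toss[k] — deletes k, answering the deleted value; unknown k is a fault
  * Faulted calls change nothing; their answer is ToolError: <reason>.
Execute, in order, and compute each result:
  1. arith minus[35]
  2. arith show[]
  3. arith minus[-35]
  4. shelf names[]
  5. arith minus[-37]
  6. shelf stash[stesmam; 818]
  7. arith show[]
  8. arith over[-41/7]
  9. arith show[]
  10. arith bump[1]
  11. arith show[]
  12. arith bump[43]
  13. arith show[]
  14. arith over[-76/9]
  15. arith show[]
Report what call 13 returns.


Answer: 1545/41

Derivation:
;; arith minus(35) -> -35
;; arith show() -> -35
;; arith minus(-35) -> 0
;; shelf names() -> []
;; arith minus(-37) -> 37
;; shelf stash(stesmam, 818) -> nil
;; arith show() -> 37
;; arith over(-41/7) -> -259/41
;; arith show() -> -259/41
;; arith bump(1) -> -218/41
;; arith show() -> -218/41
;; arith bump(43) -> 1545/41
;; arith show() -> 1545/41
;; arith over(-76/9) -> -13905/3116
;; arith show() -> -13905/3116


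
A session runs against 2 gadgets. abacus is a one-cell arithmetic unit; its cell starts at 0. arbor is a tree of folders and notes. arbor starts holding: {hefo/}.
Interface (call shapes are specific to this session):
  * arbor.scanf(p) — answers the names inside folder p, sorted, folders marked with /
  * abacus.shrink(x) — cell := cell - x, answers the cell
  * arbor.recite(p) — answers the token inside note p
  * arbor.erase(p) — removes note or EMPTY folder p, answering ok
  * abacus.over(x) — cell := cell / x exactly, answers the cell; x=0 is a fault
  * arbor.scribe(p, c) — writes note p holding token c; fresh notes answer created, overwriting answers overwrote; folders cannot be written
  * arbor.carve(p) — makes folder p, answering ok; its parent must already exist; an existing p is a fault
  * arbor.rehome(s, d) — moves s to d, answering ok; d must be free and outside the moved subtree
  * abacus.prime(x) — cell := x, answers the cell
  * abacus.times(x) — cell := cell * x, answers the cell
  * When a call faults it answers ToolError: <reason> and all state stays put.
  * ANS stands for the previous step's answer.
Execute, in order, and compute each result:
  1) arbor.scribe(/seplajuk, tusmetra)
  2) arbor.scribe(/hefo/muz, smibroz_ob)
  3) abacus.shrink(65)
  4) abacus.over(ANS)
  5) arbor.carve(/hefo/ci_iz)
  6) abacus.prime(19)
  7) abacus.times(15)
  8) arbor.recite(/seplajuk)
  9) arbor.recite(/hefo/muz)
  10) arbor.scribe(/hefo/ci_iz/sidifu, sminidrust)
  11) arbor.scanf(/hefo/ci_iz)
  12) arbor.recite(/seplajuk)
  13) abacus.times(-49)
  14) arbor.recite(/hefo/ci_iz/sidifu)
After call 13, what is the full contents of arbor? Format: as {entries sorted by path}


-> arbor.scribe(p: /seplajuk, c: tusmetra)
<- created
-> arbor.scribe(p: /hefo/muz, c: smibroz_ob)
<- created
-> abacus.shrink(x: 65)
<- -65
-> abacus.over(x: ANS)
<- 1
-> arbor.carve(p: /hefo/ci_iz)
<- ok
-> abacus.prime(x: 19)
<- 19
-> abacus.times(x: 15)
<- 285
-> arbor.recite(p: /seplajuk)
<- tusmetra
-> arbor.recite(p: /hefo/muz)
<- smibroz_ob
-> arbor.scribe(p: /hefo/ci_iz/sidifu, c: sminidrust)
<- created
-> arbor.scanf(p: /hefo/ci_iz)
<- [sidifu]
-> arbor.recite(p: /seplajuk)
<- tusmetra
-> abacus.times(x: -49)
<- -13965
-> arbor.recite(p: /hefo/ci_iz/sidifu)
<- sminidrust

Answer: {hefo/, hefo/ci_iz/, hefo/ci_iz/sidifu=sminidrust, hefo/muz=smibroz_ob, seplajuk=tusmetra}


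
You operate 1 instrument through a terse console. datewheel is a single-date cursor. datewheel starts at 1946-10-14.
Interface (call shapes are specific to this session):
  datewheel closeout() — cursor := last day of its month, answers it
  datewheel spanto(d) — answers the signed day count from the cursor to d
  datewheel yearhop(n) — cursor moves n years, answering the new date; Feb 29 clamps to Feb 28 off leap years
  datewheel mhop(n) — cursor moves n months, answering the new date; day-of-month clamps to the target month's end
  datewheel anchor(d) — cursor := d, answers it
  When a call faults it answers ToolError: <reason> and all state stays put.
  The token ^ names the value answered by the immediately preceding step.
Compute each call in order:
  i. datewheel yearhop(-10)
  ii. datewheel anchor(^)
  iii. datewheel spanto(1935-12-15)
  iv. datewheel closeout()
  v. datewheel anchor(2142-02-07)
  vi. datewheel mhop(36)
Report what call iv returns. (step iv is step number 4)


Do: datewheel yearhop[-10]
See: 1936-10-14
Do: datewheel anchor[^]
See: 1936-10-14
Do: datewheel spanto[1935-12-15]
See: -304
Do: datewheel closeout[]
See: 1936-10-31
Do: datewheel anchor[2142-02-07]
See: 2142-02-07
Do: datewheel mhop[36]
See: 2145-02-07

Answer: 1936-10-31


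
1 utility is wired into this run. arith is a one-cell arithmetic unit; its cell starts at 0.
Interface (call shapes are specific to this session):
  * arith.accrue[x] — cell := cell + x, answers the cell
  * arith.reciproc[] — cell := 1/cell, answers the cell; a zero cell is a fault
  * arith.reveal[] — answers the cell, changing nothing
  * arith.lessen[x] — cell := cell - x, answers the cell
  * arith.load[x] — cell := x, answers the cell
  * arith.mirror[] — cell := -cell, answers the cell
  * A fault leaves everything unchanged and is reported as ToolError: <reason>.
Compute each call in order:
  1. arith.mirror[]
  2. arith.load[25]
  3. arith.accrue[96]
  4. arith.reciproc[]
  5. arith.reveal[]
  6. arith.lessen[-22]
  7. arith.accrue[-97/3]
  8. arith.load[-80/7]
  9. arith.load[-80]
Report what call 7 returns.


Answer: -3748/363

Derivation:
-- mirror() => 0
-- load(x: 25) => 25
-- accrue(x: 96) => 121
-- reciproc() => 1/121
-- reveal() => 1/121
-- lessen(x: -22) => 2663/121
-- accrue(x: -97/3) => -3748/363
-- load(x: -80/7) => -80/7
-- load(x: -80) => -80


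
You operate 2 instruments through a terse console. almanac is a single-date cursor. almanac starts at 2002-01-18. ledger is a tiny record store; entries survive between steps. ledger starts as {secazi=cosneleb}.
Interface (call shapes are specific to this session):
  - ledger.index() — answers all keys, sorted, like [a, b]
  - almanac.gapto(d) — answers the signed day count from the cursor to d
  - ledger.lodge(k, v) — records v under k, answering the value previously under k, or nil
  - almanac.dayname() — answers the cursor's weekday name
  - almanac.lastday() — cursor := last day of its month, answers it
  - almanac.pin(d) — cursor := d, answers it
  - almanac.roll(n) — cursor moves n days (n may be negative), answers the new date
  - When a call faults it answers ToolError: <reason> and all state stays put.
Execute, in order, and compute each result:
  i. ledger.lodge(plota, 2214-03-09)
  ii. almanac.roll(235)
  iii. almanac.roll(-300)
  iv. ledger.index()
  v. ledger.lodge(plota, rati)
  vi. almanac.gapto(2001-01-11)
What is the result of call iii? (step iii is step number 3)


# 1. ledger.lodge(k='plota', v='2214-03-09') => nil
# 2. almanac.roll(n='235') => 2002-09-10
# 3. almanac.roll(n='-300') => 2001-11-14
# 4. ledger.index() => [plota, secazi]
# 5. ledger.lodge(k='plota', v='rati') => 2214-03-09
# 6. almanac.gapto(d='2001-01-11') => -307

Answer: 2001-11-14


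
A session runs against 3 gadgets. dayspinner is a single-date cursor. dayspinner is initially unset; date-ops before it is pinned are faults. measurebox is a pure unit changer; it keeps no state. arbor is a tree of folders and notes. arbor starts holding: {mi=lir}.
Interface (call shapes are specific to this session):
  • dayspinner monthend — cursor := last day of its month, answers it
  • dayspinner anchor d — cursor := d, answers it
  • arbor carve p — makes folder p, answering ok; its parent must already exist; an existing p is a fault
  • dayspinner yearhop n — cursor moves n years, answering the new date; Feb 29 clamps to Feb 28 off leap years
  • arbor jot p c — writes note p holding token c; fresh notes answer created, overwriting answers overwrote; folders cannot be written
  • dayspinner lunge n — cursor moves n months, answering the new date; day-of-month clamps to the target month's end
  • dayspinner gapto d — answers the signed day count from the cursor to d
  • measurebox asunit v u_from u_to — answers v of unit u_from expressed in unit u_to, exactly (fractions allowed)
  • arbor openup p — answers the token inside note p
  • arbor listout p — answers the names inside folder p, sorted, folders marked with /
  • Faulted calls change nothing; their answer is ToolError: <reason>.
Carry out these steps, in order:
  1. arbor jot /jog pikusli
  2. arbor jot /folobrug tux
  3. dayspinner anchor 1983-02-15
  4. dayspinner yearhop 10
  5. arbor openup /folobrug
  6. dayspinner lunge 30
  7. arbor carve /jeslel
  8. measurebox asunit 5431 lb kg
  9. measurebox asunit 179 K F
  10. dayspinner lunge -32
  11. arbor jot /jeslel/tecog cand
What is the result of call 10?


Answer: 1992-12-15

Derivation:
Act: arbor jot[p='/jog'; c='pikusli']
Obs: created
Act: arbor jot[p='/folobrug'; c='tux']
Obs: created
Act: dayspinner anchor[d='1983-02-15']
Obs: 1983-02-15
Act: dayspinner yearhop[n='10']
Obs: 1993-02-15
Act: arbor openup[p='/folobrug']
Obs: tux
Act: dayspinner lunge[n='30']
Obs: 1995-08-15
Act: arbor carve[p='/jeslel']
Obs: ok
Act: measurebox asunit[v='5431'; u_from='lb'; u_to='kg']
Obs: 246346016147/100000000
Act: measurebox asunit[v='179'; u_from='K'; u_to='F']
Obs: -13747/100
Act: dayspinner lunge[n='-32']
Obs: 1992-12-15
Act: arbor jot[p='/jeslel/tecog'; c='cand']
Obs: created


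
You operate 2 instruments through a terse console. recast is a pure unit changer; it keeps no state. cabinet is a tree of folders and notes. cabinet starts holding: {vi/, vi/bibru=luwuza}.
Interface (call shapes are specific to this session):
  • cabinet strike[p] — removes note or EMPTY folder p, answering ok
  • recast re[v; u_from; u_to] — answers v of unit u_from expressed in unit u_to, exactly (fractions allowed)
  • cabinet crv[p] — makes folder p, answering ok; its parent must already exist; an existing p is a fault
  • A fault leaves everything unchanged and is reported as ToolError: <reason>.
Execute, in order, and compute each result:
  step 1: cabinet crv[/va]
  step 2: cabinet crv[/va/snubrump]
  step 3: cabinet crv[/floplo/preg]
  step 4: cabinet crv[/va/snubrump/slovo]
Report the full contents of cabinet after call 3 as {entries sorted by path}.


Answer: {va/, va/snubrump/, vi/, vi/bibru=luwuza}

Derivation:
Do: cabinet crv[p→/va]
See: ok
Do: cabinet crv[p→/va/snubrump]
See: ok
Do: cabinet crv[p→/floplo/preg]
See: ToolError: no parent
Do: cabinet crv[p→/va/snubrump/slovo]
See: ok


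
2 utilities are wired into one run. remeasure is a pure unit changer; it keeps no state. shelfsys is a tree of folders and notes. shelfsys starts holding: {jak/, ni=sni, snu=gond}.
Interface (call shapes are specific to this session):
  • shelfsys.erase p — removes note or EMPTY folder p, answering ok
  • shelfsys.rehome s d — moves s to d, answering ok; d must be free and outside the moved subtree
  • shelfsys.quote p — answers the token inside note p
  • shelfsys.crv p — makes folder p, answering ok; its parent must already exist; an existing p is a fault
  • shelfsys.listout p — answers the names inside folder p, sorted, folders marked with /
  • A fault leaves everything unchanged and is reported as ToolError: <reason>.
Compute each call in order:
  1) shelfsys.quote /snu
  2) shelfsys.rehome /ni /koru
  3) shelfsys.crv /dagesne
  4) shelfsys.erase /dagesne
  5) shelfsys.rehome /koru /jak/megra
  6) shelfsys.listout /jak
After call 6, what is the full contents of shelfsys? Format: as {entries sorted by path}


Answer: {jak/, jak/megra=sni, snu=gond}

Derivation:
% shelfsys.quote(/snu) == gond
% shelfsys.rehome(/ni, /koru) == ok
% shelfsys.crv(/dagesne) == ok
% shelfsys.erase(/dagesne) == ok
% shelfsys.rehome(/koru, /jak/megra) == ok
% shelfsys.listout(/jak) == [megra]


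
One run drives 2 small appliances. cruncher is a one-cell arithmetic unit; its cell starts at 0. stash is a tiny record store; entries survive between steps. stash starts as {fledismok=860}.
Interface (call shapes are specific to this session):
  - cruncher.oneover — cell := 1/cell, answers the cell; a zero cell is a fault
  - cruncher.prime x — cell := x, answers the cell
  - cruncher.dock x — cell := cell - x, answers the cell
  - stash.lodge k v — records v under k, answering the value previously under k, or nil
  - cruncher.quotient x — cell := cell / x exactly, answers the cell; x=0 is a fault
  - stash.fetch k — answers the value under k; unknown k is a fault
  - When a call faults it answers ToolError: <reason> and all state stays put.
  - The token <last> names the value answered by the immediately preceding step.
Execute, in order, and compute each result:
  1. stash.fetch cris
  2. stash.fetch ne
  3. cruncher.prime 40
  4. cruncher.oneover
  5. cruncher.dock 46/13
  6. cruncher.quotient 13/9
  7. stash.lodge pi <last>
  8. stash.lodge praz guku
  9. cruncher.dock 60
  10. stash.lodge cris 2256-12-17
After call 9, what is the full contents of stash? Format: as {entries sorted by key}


Answer: {fledismok=860, pi=-16443/6760, praz=guku}

Derivation:
Calling stash.fetch passing k='cris', and observe ToolError: no such key cris.
I try stash.fetch passing k='ne', yielding ToolError: no such key ne.
Now I run cruncher.prime passing x='40', giving 40.
Next I call cruncher.oneover: 1/40.
I run cruncher.dock passing x='46/13', which returns -1827/520.
Then cruncher.quotient passing x='13/9', and observe -16443/6760.
Then stash.lodge passing k='pi', v='<last>', → nil.
I use stash.lodge passing k='praz', v='guku', — result: nil.
I call cruncher.dock passing x='60': -422043/6760.
Invoking stash.lodge passing k='cris', v='2256-12-17', giving nil.


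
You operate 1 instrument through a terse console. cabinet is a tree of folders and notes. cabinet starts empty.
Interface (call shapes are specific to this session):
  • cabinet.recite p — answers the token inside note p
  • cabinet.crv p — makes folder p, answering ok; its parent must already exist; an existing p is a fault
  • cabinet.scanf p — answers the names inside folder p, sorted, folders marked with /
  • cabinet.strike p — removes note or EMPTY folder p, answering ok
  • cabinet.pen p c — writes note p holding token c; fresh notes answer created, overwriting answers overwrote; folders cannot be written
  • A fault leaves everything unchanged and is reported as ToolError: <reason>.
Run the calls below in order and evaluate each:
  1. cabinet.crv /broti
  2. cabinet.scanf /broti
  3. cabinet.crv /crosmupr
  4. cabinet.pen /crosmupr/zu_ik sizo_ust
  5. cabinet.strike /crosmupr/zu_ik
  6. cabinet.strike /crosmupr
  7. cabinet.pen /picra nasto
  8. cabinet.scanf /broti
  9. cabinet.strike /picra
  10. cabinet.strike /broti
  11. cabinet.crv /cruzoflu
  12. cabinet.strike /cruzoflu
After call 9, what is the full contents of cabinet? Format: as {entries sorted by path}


Answer: {broti/}

Derivation:
CALL cabinet.crv[p=/broti]
RET  ok
CALL cabinet.scanf[p=/broti]
RET  []
CALL cabinet.crv[p=/crosmupr]
RET  ok
CALL cabinet.pen[p=/crosmupr/zu_ik; c=sizo_ust]
RET  created
CALL cabinet.strike[p=/crosmupr/zu_ik]
RET  ok
CALL cabinet.strike[p=/crosmupr]
RET  ok
CALL cabinet.pen[p=/picra; c=nasto]
RET  created
CALL cabinet.scanf[p=/broti]
RET  []
CALL cabinet.strike[p=/picra]
RET  ok
CALL cabinet.strike[p=/broti]
RET  ok
CALL cabinet.crv[p=/cruzoflu]
RET  ok
CALL cabinet.strike[p=/cruzoflu]
RET  ok


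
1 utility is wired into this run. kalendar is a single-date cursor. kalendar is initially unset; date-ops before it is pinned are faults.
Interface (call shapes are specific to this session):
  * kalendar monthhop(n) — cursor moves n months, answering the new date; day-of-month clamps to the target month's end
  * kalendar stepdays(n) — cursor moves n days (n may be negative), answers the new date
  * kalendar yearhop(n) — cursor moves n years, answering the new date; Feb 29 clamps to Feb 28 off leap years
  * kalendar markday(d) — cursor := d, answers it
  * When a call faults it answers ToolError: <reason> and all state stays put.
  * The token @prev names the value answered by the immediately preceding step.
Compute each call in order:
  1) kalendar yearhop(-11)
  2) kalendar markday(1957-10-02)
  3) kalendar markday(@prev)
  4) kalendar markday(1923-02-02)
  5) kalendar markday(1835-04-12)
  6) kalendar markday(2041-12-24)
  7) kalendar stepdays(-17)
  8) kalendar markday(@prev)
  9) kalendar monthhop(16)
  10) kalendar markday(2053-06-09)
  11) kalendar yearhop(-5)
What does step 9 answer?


Answer: 2043-04-07

Derivation:
I use kalendar yearhop passing n: -11, yielding ToolError: no date set.
I run kalendar markday passing d: 1957-10-02, which returns 1957-10-02.
Calling kalendar markday passing d: @prev, which returns 1957-10-02.
I try kalendar markday passing d: 1923-02-02, — result: 1923-02-02.
I try kalendar markday passing d: 1835-04-12, and see 1835-04-12.
Calling kalendar markday passing d: 2041-12-24, — result: 2041-12-24.
I try kalendar stepdays passing n: -17, yielding 2041-12-07.
Next I call kalendar markday passing d: @prev, which returns 2041-12-07.
I run kalendar monthhop passing n: 16, → 2043-04-07.
I try kalendar markday passing d: 2053-06-09: 2053-06-09.
I call kalendar yearhop passing n: -5, giving 2048-06-09.


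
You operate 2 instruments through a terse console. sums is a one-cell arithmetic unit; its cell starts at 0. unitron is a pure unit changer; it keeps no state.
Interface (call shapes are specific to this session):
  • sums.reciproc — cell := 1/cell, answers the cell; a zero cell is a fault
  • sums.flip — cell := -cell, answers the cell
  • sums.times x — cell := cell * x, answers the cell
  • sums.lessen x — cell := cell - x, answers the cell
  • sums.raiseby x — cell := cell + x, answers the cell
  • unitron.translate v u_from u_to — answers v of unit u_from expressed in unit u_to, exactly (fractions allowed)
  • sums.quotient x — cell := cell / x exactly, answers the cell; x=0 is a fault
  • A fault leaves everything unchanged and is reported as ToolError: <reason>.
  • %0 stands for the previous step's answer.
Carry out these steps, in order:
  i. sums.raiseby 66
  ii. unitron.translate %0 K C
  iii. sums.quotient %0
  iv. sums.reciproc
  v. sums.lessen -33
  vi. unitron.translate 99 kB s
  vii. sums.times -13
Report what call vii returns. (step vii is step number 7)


Answer: -170807/440

Derivation:
Invoking sums.raiseby using x→66, and get 66.
Invoking unitron.translate using v→%0, u_from→K, u_to→C: -4143/20.
I run sums.quotient using x→%0, and get -440/1381.
Using sums.reciproc(), and see -1381/440.
Calling sums.lessen using x→-33, — result: 13139/440.
I run unitron.translate using v→99, u_from→kB, u_to→s, yielding ToolError: incompatible units.
Next I call sums.times using x→-13, and observe -170807/440.


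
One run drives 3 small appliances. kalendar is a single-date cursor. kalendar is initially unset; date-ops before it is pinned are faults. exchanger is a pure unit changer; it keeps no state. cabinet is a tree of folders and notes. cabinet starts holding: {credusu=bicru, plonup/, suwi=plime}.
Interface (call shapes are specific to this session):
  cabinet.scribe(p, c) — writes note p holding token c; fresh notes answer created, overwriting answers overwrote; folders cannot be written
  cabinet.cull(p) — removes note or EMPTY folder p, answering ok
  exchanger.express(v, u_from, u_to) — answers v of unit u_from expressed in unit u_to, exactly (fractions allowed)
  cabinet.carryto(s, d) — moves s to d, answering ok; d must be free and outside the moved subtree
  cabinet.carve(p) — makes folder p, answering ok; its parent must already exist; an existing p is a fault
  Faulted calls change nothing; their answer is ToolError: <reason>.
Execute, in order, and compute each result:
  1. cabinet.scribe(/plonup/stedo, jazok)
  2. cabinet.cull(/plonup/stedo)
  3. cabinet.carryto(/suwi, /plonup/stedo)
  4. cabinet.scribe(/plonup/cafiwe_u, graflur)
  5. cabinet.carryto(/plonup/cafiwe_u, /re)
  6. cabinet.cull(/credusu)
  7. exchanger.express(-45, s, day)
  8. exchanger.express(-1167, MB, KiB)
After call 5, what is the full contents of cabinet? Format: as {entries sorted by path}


Answer: {credusu=bicru, plonup/, plonup/stedo=plime, re=graflur}

Derivation:
Invoking cabinet.scribe using p='/plonup/stedo', c='jazok', and observe created.
Then cabinet.cull using p='/plonup/stedo', giving ok.
Calling cabinet.carryto using s='/suwi', d='/plonup/stedo', and observe ok.
I try cabinet.scribe using p='/plonup/cafiwe_u', c='graflur', → created.
I invoke cabinet.carryto using s='/plonup/cafiwe_u', d='/re', which returns ok.
I use cabinet.cull using p='/credusu', yielding ok.
Invoking exchanger.express using v='-45', u_from='s', u_to='day', giving -1/1920.
Then exchanger.express using v='-1167', u_from='MB', u_to='KiB', → -18234375/16.


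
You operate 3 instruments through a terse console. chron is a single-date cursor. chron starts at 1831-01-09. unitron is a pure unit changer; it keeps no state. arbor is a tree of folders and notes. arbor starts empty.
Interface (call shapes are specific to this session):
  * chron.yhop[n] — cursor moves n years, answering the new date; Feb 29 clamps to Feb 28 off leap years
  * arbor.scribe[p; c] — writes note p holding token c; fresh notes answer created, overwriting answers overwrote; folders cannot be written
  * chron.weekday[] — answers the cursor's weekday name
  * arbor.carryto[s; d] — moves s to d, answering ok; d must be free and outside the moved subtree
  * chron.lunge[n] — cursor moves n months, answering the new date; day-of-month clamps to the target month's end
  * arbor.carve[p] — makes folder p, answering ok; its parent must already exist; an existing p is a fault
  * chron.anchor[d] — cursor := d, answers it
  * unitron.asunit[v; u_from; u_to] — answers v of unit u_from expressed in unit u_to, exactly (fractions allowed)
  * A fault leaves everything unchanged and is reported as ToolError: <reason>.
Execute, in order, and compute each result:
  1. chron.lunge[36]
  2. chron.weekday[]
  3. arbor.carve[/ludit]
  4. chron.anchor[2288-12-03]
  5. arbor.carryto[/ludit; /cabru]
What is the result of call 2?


==> lunge(36)
<== 1834-01-09
==> weekday()
<== Thursday
==> carve(/ludit)
<== ok
==> anchor(2288-12-03)
<== 2288-12-03
==> carryto(/ludit, /cabru)
<== ok

Answer: Thursday


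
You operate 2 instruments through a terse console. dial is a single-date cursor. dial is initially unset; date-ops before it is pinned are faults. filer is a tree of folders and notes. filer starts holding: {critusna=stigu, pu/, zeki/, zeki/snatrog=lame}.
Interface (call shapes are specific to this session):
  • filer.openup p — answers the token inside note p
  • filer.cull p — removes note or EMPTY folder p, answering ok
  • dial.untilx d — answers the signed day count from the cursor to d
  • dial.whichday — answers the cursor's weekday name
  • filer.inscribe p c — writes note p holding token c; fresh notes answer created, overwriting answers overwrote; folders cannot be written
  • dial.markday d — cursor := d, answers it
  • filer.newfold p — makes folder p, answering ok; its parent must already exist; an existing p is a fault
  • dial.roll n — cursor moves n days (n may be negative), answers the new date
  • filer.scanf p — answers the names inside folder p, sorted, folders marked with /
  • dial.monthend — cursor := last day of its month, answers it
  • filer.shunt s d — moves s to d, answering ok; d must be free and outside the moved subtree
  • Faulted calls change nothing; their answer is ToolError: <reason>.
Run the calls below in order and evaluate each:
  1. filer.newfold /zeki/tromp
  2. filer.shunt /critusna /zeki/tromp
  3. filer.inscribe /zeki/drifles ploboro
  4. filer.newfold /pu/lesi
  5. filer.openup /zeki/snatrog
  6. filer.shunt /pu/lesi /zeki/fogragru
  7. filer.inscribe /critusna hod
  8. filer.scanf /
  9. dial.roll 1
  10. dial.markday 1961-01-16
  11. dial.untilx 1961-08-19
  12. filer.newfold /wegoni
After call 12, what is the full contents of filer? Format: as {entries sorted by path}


I try filer.newfold passing p: /zeki/tromp, and see ok.
Invoking filer.shunt passing s: /critusna, d: /zeki/tromp, which returns ToolError: exists.
Calling filer.inscribe passing p: /zeki/drifles, c: ploboro, giving created.
I call filer.newfold passing p: /pu/lesi, and observe ok.
Calling filer.openup passing p: /zeki/snatrog, and observe lame.
Invoking filer.shunt passing s: /pu/lesi, d: /zeki/fogragru, and observe ok.
Now I run filer.inscribe passing p: /critusna, c: hod, and see overwrote.
Using filer.scanf passing p: /, which returns [critusna, pu/, zeki/].
Next I call dial.roll passing n: 1, which returns ToolError: no date set.
I call dial.markday passing d: 1961-01-16, giving 1961-01-16.
Then dial.untilx passing d: 1961-08-19, and observe 215.
Calling filer.newfold passing p: /wegoni, and see ok.

Answer: {critusna=hod, pu/, wegoni/, zeki/, zeki/drifles=ploboro, zeki/fogragru/, zeki/snatrog=lame, zeki/tromp/}


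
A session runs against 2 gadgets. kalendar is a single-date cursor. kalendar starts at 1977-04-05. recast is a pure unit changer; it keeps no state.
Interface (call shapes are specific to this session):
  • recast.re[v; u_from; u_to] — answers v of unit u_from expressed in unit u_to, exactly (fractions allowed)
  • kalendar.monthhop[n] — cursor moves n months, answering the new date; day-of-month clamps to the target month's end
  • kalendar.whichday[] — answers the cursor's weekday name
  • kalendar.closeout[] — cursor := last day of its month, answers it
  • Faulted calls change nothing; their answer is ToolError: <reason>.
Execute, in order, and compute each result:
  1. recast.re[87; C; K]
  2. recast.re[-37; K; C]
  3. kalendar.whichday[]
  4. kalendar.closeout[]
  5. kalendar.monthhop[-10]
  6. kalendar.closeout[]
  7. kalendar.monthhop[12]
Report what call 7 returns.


% recast.re(v: 87, u_from: C, u_to: K) -> 7203/20
% recast.re(v: -37, u_from: K, u_to: C) -> -6203/20
% kalendar.whichday() -> Tuesday
% kalendar.closeout() -> 1977-04-30
% kalendar.monthhop(n: -10) -> 1976-06-30
% kalendar.closeout() -> 1976-06-30
% kalendar.monthhop(n: 12) -> 1977-06-30

Answer: 1977-06-30


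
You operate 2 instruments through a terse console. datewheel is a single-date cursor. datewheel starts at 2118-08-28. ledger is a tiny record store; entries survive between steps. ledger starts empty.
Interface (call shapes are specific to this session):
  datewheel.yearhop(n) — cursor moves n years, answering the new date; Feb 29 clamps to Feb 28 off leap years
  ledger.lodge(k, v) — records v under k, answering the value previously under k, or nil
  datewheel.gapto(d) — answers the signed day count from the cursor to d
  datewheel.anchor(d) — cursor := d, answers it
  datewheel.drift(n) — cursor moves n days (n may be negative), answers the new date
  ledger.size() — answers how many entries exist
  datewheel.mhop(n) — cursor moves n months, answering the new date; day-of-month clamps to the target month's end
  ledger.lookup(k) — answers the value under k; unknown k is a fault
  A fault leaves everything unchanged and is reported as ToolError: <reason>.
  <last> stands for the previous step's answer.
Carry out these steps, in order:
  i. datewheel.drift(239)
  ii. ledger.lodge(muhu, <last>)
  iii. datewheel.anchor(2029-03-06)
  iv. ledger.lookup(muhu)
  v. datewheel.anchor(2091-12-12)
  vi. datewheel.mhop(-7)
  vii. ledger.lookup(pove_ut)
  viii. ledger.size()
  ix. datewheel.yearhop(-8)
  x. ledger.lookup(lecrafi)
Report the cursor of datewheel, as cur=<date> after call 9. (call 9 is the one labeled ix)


Answer: cur=2083-05-12

Derivation:
>>> datewheel.drift n: 239
  2119-04-24
>>> ledger.lodge k: muhu v: <last>
  nil
>>> datewheel.anchor d: 2029-03-06
  2029-03-06
>>> ledger.lookup k: muhu
  2119-04-24
>>> datewheel.anchor d: 2091-12-12
  2091-12-12
>>> datewheel.mhop n: -7
  2091-05-12
>>> ledger.lookup k: pove_ut
  ToolError: no such key pove_ut
>>> ledger.size
  1
>>> datewheel.yearhop n: -8
  2083-05-12
>>> ledger.lookup k: lecrafi
  ToolError: no such key lecrafi


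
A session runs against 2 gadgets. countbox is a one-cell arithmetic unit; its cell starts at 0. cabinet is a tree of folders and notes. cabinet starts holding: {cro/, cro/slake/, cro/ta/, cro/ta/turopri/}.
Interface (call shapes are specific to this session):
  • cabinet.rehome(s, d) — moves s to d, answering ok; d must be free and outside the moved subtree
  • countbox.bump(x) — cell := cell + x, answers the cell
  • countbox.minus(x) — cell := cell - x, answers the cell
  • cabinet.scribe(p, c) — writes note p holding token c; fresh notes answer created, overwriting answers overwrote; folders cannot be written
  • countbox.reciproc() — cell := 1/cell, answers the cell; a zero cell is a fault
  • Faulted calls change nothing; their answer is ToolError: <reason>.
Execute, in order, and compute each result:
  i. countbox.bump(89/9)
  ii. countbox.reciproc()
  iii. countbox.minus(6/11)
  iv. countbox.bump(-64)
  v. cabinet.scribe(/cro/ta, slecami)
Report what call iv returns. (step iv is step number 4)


>> countbox.bump(89/9)
<< 89/9
>> countbox.reciproc()
<< 9/89
>> countbox.minus(6/11)
<< -435/979
>> countbox.bump(-64)
<< -63091/979
>> cabinet.scribe(/cro/ta, slecami)
<< ToolError: is a directory

Answer: -63091/979


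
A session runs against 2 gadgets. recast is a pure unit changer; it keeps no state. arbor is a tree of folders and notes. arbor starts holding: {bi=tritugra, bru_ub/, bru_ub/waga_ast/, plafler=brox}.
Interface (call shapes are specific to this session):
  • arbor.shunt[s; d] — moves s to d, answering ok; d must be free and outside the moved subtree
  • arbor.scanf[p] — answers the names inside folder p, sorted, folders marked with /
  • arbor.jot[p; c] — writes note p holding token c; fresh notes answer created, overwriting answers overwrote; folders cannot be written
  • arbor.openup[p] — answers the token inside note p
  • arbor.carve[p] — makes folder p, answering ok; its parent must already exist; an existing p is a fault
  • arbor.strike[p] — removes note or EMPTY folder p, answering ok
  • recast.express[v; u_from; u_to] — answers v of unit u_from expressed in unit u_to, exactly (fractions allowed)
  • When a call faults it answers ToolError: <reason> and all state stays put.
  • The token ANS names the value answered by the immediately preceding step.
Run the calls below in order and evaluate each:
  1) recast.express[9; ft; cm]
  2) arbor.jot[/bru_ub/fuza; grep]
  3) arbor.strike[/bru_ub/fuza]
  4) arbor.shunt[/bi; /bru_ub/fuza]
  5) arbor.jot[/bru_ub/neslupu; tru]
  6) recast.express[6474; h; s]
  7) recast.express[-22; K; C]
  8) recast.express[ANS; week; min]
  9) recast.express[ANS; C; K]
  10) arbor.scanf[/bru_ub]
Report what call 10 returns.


Answer: [fuza, neslupu, waga_ast/]

Derivation:
Using express(v='9', u_from='ft', u_to='cm'), — result: 6858/25.
Then jot(p='/bru_ub/fuza', c='grep'), — result: created.
I invoke strike(p='/bru_ub/fuza'), — result: ok.
I invoke shunt(s='/bi', d='/bru_ub/fuza'), — result: ok.
I invoke jot(p='/bru_ub/neslupu', c='tru'), — result: created.
I invoke express(v='6474', u_from='h', u_to='s'), → 23306400.
Calling express(v='-22', u_from='K', u_to='C'), yielding -5903/20.
Using express(v='ANS', u_from='week', u_to='min'), which returns -2975112.
Calling express(v='ANS', u_from='C', u_to='K'), — result: -59496777/20.
I run scanf(p='/bru_ub'), — result: [fuza, neslupu, waga_ast/].


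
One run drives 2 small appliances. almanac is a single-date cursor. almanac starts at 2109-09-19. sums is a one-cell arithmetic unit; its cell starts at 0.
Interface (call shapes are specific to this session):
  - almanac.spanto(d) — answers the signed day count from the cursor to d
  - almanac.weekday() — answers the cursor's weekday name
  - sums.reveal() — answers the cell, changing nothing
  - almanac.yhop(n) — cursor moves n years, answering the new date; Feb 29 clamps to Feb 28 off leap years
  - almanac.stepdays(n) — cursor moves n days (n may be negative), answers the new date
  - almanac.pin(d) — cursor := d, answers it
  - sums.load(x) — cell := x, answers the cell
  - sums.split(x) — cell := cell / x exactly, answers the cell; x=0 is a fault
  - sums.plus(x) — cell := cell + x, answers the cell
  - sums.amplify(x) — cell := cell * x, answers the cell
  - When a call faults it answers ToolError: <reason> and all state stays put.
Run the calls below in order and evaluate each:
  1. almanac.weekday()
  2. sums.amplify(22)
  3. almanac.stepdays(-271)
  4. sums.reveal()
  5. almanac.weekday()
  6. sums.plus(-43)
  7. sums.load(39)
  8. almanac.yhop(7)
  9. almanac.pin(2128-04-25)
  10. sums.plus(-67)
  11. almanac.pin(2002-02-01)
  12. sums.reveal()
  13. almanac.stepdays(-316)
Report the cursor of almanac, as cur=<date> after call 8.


·→ weekday()
·← Thursday
·→ amplify(22)
·← 0
·→ stepdays(-271)
·← 2108-12-22
·→ reveal()
·← 0
·→ weekday()
·← Saturday
·→ plus(-43)
·← -43
·→ load(39)
·← 39
·→ yhop(7)
·← 2115-12-22
·→ pin(2128-04-25)
·← 2128-04-25
·→ plus(-67)
·← -28
·→ pin(2002-02-01)
·← 2002-02-01
·→ reveal()
·← -28
·→ stepdays(-316)
·← 2001-03-22

Answer: cur=2115-12-22


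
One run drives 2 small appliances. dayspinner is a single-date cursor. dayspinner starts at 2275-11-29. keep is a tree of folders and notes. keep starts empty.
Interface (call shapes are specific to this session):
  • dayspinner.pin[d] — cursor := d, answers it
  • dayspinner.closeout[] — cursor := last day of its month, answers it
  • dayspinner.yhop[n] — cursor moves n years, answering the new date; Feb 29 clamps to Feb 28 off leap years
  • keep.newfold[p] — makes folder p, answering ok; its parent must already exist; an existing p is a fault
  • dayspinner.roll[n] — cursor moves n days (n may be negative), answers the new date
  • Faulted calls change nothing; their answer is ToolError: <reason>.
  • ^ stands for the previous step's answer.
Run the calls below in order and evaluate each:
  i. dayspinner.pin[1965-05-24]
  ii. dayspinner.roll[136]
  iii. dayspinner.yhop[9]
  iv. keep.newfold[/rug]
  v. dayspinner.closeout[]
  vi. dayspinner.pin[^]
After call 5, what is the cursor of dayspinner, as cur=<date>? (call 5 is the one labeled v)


I use dayspinner.pin using d: 1965-05-24, giving 1965-05-24.
I use dayspinner.roll using n: 136: 1965-10-07.
Next I call dayspinner.yhop using n: 9, giving 1974-10-07.
I run keep.newfold using p: /rug, — result: ok.
I call dayspinner.closeout(), and see 1974-10-31.
I use dayspinner.pin using d: ^, which returns 1974-10-31.

Answer: cur=1974-10-31


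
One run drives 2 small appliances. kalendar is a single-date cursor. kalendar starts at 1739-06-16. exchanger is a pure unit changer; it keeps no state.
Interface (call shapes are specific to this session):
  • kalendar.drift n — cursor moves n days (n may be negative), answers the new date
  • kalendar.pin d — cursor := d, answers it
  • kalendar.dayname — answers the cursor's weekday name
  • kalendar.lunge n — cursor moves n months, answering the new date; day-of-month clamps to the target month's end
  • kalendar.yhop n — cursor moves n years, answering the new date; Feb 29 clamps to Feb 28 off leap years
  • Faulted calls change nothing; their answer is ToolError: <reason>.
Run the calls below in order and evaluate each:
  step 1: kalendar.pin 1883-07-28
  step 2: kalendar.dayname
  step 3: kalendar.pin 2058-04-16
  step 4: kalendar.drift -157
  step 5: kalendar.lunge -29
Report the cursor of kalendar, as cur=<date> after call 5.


// kalendar.pin(d='1883-07-28') => 1883-07-28
// kalendar.dayname() => Saturday
// kalendar.pin(d='2058-04-16') => 2058-04-16
// kalendar.drift(n='-157') => 2057-11-10
// kalendar.lunge(n='-29') => 2055-06-10

Answer: cur=2055-06-10


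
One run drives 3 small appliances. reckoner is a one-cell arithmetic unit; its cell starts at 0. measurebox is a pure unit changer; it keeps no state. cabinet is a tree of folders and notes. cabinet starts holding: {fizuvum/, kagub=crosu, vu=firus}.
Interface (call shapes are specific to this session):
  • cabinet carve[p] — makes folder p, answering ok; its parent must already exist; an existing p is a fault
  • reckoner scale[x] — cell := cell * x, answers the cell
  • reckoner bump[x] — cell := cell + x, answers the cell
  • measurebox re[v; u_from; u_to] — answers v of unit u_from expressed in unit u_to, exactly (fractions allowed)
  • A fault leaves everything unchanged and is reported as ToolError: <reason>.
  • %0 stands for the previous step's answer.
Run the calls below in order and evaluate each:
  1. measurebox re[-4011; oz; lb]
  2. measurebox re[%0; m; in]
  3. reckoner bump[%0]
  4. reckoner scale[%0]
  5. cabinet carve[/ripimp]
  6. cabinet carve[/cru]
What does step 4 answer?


Answer: 6284422265625/64516

Derivation:
Using measurebox re passing v: -4011, u_from: oz, u_to: lb, giving -4011/16.
Next I call measurebox re passing v: %0, u_from: m, u_to: in, giving -2506875/254.
Then reckoner bump passing x: %0, — result: -2506875/254.
I invoke reckoner scale passing x: %0, and get 6284422265625/64516.
I try cabinet carve passing p: /ripimp, → ok.
I call cabinet carve passing p: /cru, → ok.


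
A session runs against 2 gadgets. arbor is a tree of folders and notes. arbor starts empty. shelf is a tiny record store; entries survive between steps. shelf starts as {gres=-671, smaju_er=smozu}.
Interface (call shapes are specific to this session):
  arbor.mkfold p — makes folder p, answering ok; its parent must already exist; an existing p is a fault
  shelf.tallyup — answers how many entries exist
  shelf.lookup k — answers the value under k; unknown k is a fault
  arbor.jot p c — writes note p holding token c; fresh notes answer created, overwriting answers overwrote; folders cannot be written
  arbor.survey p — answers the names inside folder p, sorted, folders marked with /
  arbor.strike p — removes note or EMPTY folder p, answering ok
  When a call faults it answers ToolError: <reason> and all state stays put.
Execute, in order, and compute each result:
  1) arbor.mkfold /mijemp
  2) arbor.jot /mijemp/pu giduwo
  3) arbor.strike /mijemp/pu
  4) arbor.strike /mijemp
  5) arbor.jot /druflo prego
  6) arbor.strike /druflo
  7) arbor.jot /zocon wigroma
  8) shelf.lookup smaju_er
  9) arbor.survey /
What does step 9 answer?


>> arbor.mkfold(p: /mijemp)
<< ok
>> arbor.jot(p: /mijemp/pu, c: giduwo)
<< created
>> arbor.strike(p: /mijemp/pu)
<< ok
>> arbor.strike(p: /mijemp)
<< ok
>> arbor.jot(p: /druflo, c: prego)
<< created
>> arbor.strike(p: /druflo)
<< ok
>> arbor.jot(p: /zocon, c: wigroma)
<< created
>> shelf.lookup(k: smaju_er)
<< smozu
>> arbor.survey(p: /)
<< [zocon]

Answer: [zocon]
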